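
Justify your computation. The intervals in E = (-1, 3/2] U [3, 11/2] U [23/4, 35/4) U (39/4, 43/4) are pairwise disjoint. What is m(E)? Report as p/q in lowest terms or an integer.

For pairwise disjoint intervals, m(union_i I_i) = sum_i m(I_i),
and m is invariant under swapping open/closed endpoints (single points have measure 0).
So m(E) = sum_i (b_i - a_i).
  I_1 has length 3/2 - (-1) = 5/2.
  I_2 has length 11/2 - 3 = 5/2.
  I_3 has length 35/4 - 23/4 = 3.
  I_4 has length 43/4 - 39/4 = 1.
Summing:
  m(E) = 5/2 + 5/2 + 3 + 1 = 9.

9


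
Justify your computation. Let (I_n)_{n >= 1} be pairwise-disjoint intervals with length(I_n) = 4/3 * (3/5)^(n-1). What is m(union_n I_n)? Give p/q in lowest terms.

By countable additivity of the Lebesgue measure on pairwise disjoint measurable sets,
  m(union_{n >= 1} I_n) = sum_{n >= 1} m(I_n) = sum_{n >= 1} a * r^(n-1),
  with a = 4/3 and r = 3/5.
Since 0 < r = 3/5 < 1, the geometric series converges:
  sum_{n >= 1} a * r^(n-1) = a / (1 - r).
  = 4/3 / (1 - 3/5)
  = 4/3 / (2/5)
  = 10/3.

10/3


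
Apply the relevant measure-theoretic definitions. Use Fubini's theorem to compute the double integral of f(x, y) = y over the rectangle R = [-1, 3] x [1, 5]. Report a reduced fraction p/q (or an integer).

f(x, y) is a tensor product of a function of x and a function of y, and both factors are bounded continuous (hence Lebesgue integrable) on the rectangle, so Fubini's theorem applies:
  integral_R f d(m x m) = (integral_a1^b1 1 dx) * (integral_a2^b2 y dy).
Inner integral in x: integral_{-1}^{3} 1 dx = (3^1 - (-1)^1)/1
  = 4.
Inner integral in y: integral_{1}^{5} y dy = (5^2 - 1^2)/2
  = 12.
Product: (4) * (12) = 48.

48


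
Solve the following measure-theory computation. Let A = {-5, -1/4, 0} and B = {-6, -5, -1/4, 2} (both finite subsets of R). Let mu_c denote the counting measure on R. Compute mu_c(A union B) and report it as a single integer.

Counting measure on a finite set equals cardinality. By inclusion-exclusion, |A union B| = |A| + |B| - |A cap B|.
|A| = 3, |B| = 4, |A cap B| = 2.
So mu_c(A union B) = 3 + 4 - 2 = 5.

5


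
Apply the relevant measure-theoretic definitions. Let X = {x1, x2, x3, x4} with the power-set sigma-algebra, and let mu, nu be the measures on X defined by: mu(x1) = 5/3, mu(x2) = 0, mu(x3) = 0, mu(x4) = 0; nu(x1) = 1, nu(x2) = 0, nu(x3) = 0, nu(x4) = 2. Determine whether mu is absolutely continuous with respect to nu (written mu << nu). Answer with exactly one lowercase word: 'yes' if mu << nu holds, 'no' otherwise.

mu << nu means: every nu-null measurable set is also mu-null; equivalently, for every atom x, if nu({x}) = 0 then mu({x}) = 0.
Checking each atom:
  x1: nu = 1 > 0 -> no constraint.
  x2: nu = 0, mu = 0 -> consistent with mu << nu.
  x3: nu = 0, mu = 0 -> consistent with mu << nu.
  x4: nu = 2 > 0 -> no constraint.
No atom violates the condition. Therefore mu << nu.

yes


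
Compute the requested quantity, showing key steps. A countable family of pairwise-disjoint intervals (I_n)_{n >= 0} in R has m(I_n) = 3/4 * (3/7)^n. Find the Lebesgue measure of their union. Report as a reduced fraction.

By countable additivity of the Lebesgue measure on pairwise disjoint measurable sets,
  m(union_{n >= 0} I_n) = sum_{n >= 0} m(I_n) = sum_{n >= 0} a * r^n,
  with a = 3/4 and r = 3/7.
Since 0 < r = 3/7 < 1, the geometric series converges:
  sum_{n >= 0} a * r^n = a / (1 - r).
  = 3/4 / (1 - 3/7)
  = 3/4 / (4/7)
  = 21/16.

21/16


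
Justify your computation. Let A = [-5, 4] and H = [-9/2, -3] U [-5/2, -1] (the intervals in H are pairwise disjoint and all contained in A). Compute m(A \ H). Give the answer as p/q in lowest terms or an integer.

The ambient interval has length m(A) = 4 - (-5) = 9.
Since the holes are disjoint and sit inside A, by finite additivity
  m(H) = sum_i (b_i - a_i), and m(A \ H) = m(A) - m(H).
Computing the hole measures:
  m(H_1) = -3 - (-9/2) = 3/2.
  m(H_2) = -1 - (-5/2) = 3/2.
Summed: m(H) = 3/2 + 3/2 = 3.
So m(A \ H) = 9 - 3 = 6.

6


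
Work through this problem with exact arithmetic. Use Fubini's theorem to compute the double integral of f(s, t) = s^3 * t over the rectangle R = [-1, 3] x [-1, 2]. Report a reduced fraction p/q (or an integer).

f(s, t) is a tensor product of a function of s and a function of t, and both factors are bounded continuous (hence Lebesgue integrable) on the rectangle, so Fubini's theorem applies:
  integral_R f d(m x m) = (integral_a1^b1 s^3 ds) * (integral_a2^b2 t dt).
Inner integral in s: integral_{-1}^{3} s^3 ds = (3^4 - (-1)^4)/4
  = 20.
Inner integral in t: integral_{-1}^{2} t dt = (2^2 - (-1)^2)/2
  = 3/2.
Product: (20) * (3/2) = 30.

30


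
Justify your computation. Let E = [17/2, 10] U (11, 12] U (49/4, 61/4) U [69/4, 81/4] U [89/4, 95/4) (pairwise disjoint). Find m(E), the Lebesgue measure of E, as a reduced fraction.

For pairwise disjoint intervals, m(union_i I_i) = sum_i m(I_i),
and m is invariant under swapping open/closed endpoints (single points have measure 0).
So m(E) = sum_i (b_i - a_i).
  I_1 has length 10 - 17/2 = 3/2.
  I_2 has length 12 - 11 = 1.
  I_3 has length 61/4 - 49/4 = 3.
  I_4 has length 81/4 - 69/4 = 3.
  I_5 has length 95/4 - 89/4 = 3/2.
Summing:
  m(E) = 3/2 + 1 + 3 + 3 + 3/2 = 10.

10


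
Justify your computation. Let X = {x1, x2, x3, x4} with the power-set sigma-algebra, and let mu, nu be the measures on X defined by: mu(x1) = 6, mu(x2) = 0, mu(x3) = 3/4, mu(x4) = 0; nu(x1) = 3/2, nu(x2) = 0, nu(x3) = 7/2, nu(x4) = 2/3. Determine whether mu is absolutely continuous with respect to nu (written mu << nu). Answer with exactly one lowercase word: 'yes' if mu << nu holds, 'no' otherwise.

mu << nu means: every nu-null measurable set is also mu-null; equivalently, for every atom x, if nu({x}) = 0 then mu({x}) = 0.
Checking each atom:
  x1: nu = 3/2 > 0 -> no constraint.
  x2: nu = 0, mu = 0 -> consistent with mu << nu.
  x3: nu = 7/2 > 0 -> no constraint.
  x4: nu = 2/3 > 0 -> no constraint.
No atom violates the condition. Therefore mu << nu.

yes


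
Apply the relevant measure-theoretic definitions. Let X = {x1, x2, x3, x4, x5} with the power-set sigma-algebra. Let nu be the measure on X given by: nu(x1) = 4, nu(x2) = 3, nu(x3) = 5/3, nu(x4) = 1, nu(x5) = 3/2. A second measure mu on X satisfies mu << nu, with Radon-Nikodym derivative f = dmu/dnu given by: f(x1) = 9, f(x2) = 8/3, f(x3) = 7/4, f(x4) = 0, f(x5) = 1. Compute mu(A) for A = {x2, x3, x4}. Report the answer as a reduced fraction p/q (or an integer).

By the defining property of the Radon-Nikodym derivative, for every measurable set A,
  mu(A) = integral_A f dnu.
Since nu is a discrete measure concentrated on the atoms of X, the integral over A reduces to the sum
  mu(A) = sum_{x in A} f(x) * nu({x}).
Computing each term:
  x2: f(x2) * nu(x2) = 8/3 * 3 = 8.
  x3: f(x3) * nu(x3) = 7/4 * 5/3 = 35/12.
  x4: f(x4) * nu(x4) = 0 * 1 = 0.
Summing: mu(A) = 8 + 35/12 + 0 = 131/12.

131/12


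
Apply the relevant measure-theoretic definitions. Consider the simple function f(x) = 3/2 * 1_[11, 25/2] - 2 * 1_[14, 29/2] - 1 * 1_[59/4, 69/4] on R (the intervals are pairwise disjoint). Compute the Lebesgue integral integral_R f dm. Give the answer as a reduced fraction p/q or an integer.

For a simple function f = sum_i c_i * 1_{A_i} with disjoint A_i,
  integral f dm = sum_i c_i * m(A_i).
Lengths of the A_i:
  m(A_1) = 25/2 - 11 = 3/2.
  m(A_2) = 29/2 - 14 = 1/2.
  m(A_3) = 69/4 - 59/4 = 5/2.
Contributions c_i * m(A_i):
  (3/2) * (3/2) = 9/4.
  (-2) * (1/2) = -1.
  (-1) * (5/2) = -5/2.
Total: 9/4 - 1 - 5/2 = -5/4.

-5/4


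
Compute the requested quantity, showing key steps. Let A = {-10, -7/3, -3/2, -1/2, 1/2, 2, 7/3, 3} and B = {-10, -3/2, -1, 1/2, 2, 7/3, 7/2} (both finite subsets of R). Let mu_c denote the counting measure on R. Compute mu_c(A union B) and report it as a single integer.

Counting measure on a finite set equals cardinality. By inclusion-exclusion, |A union B| = |A| + |B| - |A cap B|.
|A| = 8, |B| = 7, |A cap B| = 5.
So mu_c(A union B) = 8 + 7 - 5 = 10.

10


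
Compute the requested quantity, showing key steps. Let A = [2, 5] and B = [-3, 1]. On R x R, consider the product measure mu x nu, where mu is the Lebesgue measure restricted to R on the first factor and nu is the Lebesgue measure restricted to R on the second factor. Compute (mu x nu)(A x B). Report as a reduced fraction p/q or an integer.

For a measurable rectangle A x B, the product measure satisfies
  (mu x nu)(A x B) = mu(A) * nu(B).
  mu(A) = 3.
  nu(B) = 4.
  (mu x nu)(A x B) = 3 * 4 = 12.

12


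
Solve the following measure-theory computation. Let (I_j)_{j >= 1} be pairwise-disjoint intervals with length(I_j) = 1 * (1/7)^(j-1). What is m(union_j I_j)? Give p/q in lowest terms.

By countable additivity of the Lebesgue measure on pairwise disjoint measurable sets,
  m(union_{j >= 1} I_j) = sum_{j >= 1} m(I_j) = sum_{j >= 1} a * r^(j-1),
  with a = 1 and r = 1/7.
Since 0 < r = 1/7 < 1, the geometric series converges:
  sum_{j >= 1} a * r^(j-1) = a / (1 - r).
  = 1 / (1 - 1/7)
  = 1 / (6/7)
  = 7/6.

7/6


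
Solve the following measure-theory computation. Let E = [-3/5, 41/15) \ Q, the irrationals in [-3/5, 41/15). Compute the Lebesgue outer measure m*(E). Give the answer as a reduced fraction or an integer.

The interval I = [-3/5, 41/15) has m(I) = 41/15 - (-3/5) = 10/3 (endpoints are measure-zero, so open/closed/half-open agree). Write I = (I cap Q) u (I \ Q). The rationals in I are countable, so m*(I cap Q) = 0 (cover each rational by intervals whose total length is arbitrarily small). By countable subadditivity m*(I) <= m*(I cap Q) + m*(I \ Q), hence m*(I \ Q) >= m(I) = 10/3. The reverse inequality m*(I \ Q) <= m*(I) = 10/3 is trivial since (I \ Q) is a subset of I. Therefore m*(I \ Q) = 10/3.

10/3


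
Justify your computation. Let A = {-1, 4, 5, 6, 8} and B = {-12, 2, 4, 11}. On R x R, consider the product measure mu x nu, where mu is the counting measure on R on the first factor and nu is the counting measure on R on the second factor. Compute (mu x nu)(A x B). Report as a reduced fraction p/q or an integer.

For a measurable rectangle A x B, the product measure satisfies
  (mu x nu)(A x B) = mu(A) * nu(B).
  mu(A) = 5.
  nu(B) = 4.
  (mu x nu)(A x B) = 5 * 4 = 20.

20


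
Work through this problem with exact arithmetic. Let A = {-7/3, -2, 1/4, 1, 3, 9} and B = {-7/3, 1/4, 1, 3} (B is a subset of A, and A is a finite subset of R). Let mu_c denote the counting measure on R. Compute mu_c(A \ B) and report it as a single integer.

Counting measure assigns mu_c(E) = |E| (number of elements) when E is finite. For B subset A, A \ B is the set of elements of A not in B, so |A \ B| = |A| - |B|.
|A| = 6, |B| = 4, so mu_c(A \ B) = 6 - 4 = 2.

2


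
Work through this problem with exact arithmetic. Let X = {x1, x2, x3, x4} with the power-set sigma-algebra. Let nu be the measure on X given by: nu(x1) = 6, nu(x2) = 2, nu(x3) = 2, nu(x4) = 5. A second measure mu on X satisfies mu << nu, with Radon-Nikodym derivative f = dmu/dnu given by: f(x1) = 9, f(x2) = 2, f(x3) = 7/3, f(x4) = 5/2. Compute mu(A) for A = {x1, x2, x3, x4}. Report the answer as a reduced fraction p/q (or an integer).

By the defining property of the Radon-Nikodym derivative, for every measurable set A,
  mu(A) = integral_A f dnu.
Since nu is a discrete measure concentrated on the atoms of X, the integral over A reduces to the sum
  mu(A) = sum_{x in A} f(x) * nu({x}).
Computing each term:
  x1: f(x1) * nu(x1) = 9 * 6 = 54.
  x2: f(x2) * nu(x2) = 2 * 2 = 4.
  x3: f(x3) * nu(x3) = 7/3 * 2 = 14/3.
  x4: f(x4) * nu(x4) = 5/2 * 5 = 25/2.
Summing: mu(A) = 54 + 4 + 14/3 + 25/2 = 451/6.

451/6


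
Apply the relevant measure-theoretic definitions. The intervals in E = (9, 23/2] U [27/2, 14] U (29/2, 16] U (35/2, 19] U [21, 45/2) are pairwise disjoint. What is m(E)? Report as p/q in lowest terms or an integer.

For pairwise disjoint intervals, m(union_i I_i) = sum_i m(I_i),
and m is invariant under swapping open/closed endpoints (single points have measure 0).
So m(E) = sum_i (b_i - a_i).
  I_1 has length 23/2 - 9 = 5/2.
  I_2 has length 14 - 27/2 = 1/2.
  I_3 has length 16 - 29/2 = 3/2.
  I_4 has length 19 - 35/2 = 3/2.
  I_5 has length 45/2 - 21 = 3/2.
Summing:
  m(E) = 5/2 + 1/2 + 3/2 + 3/2 + 3/2 = 15/2.

15/2


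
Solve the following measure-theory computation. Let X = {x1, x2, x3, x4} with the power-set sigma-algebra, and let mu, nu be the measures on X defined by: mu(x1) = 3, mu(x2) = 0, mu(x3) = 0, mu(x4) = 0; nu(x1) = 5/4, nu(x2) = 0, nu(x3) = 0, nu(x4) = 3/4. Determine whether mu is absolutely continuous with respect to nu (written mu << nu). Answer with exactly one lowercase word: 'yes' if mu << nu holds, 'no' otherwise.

mu << nu means: every nu-null measurable set is also mu-null; equivalently, for every atom x, if nu({x}) = 0 then mu({x}) = 0.
Checking each atom:
  x1: nu = 5/4 > 0 -> no constraint.
  x2: nu = 0, mu = 0 -> consistent with mu << nu.
  x3: nu = 0, mu = 0 -> consistent with mu << nu.
  x4: nu = 3/4 > 0 -> no constraint.
No atom violates the condition. Therefore mu << nu.

yes


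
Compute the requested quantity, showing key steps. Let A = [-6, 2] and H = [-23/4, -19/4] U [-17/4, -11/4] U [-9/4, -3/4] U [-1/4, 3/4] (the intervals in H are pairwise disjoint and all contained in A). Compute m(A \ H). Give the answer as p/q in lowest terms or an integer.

The ambient interval has length m(A) = 2 - (-6) = 8.
Since the holes are disjoint and sit inside A, by finite additivity
  m(H) = sum_i (b_i - a_i), and m(A \ H) = m(A) - m(H).
Computing the hole measures:
  m(H_1) = -19/4 - (-23/4) = 1.
  m(H_2) = -11/4 - (-17/4) = 3/2.
  m(H_3) = -3/4 - (-9/4) = 3/2.
  m(H_4) = 3/4 - (-1/4) = 1.
Summed: m(H) = 1 + 3/2 + 3/2 + 1 = 5.
So m(A \ H) = 8 - 5 = 3.

3


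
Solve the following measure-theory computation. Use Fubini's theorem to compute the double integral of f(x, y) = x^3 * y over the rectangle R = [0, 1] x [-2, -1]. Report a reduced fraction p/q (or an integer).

f(x, y) is a tensor product of a function of x and a function of y, and both factors are bounded continuous (hence Lebesgue integrable) on the rectangle, so Fubini's theorem applies:
  integral_R f d(m x m) = (integral_a1^b1 x^3 dx) * (integral_a2^b2 y dy).
Inner integral in x: integral_{0}^{1} x^3 dx = (1^4 - 0^4)/4
  = 1/4.
Inner integral in y: integral_{-2}^{-1} y dy = ((-1)^2 - (-2)^2)/2
  = -3/2.
Product: (1/4) * (-3/2) = -3/8.

-3/8


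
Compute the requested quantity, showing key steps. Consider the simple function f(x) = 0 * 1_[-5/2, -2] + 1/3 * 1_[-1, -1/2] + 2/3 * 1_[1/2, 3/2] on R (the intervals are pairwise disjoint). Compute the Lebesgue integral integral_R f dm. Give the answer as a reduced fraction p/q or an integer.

For a simple function f = sum_i c_i * 1_{A_i} with disjoint A_i,
  integral f dm = sum_i c_i * m(A_i).
Lengths of the A_i:
  m(A_1) = -2 - (-5/2) = 1/2.
  m(A_2) = -1/2 - (-1) = 1/2.
  m(A_3) = 3/2 - 1/2 = 1.
Contributions c_i * m(A_i):
  (0) * (1/2) = 0.
  (1/3) * (1/2) = 1/6.
  (2/3) * (1) = 2/3.
Total: 0 + 1/6 + 2/3 = 5/6.

5/6


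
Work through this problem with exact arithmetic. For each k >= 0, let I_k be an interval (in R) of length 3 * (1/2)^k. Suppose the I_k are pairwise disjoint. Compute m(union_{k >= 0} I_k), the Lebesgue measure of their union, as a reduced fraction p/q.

By countable additivity of the Lebesgue measure on pairwise disjoint measurable sets,
  m(union_{k >= 0} I_k) = sum_{k >= 0} m(I_k) = sum_{k >= 0} a * r^k,
  with a = 3 and r = 1/2.
Since 0 < r = 1/2 < 1, the geometric series converges:
  sum_{k >= 0} a * r^k = a / (1 - r).
  = 3 / (1 - 1/2)
  = 3 / (1/2)
  = 6.

6


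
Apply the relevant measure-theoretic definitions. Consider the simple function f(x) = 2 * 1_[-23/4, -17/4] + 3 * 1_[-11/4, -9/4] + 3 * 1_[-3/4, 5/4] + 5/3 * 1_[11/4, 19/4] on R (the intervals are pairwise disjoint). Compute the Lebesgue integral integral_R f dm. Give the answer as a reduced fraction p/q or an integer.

For a simple function f = sum_i c_i * 1_{A_i} with disjoint A_i,
  integral f dm = sum_i c_i * m(A_i).
Lengths of the A_i:
  m(A_1) = -17/4 - (-23/4) = 3/2.
  m(A_2) = -9/4 - (-11/4) = 1/2.
  m(A_3) = 5/4 - (-3/4) = 2.
  m(A_4) = 19/4 - 11/4 = 2.
Contributions c_i * m(A_i):
  (2) * (3/2) = 3.
  (3) * (1/2) = 3/2.
  (3) * (2) = 6.
  (5/3) * (2) = 10/3.
Total: 3 + 3/2 + 6 + 10/3 = 83/6.

83/6


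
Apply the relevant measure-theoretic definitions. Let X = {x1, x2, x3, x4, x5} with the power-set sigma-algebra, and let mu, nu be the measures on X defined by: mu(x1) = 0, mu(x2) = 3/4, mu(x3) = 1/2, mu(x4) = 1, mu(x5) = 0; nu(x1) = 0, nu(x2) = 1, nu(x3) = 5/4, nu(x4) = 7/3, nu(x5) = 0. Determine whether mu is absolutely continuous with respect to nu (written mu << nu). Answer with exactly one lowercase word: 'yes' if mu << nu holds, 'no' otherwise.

mu << nu means: every nu-null measurable set is also mu-null; equivalently, for every atom x, if nu({x}) = 0 then mu({x}) = 0.
Checking each atom:
  x1: nu = 0, mu = 0 -> consistent with mu << nu.
  x2: nu = 1 > 0 -> no constraint.
  x3: nu = 5/4 > 0 -> no constraint.
  x4: nu = 7/3 > 0 -> no constraint.
  x5: nu = 0, mu = 0 -> consistent with mu << nu.
No atom violates the condition. Therefore mu << nu.

yes


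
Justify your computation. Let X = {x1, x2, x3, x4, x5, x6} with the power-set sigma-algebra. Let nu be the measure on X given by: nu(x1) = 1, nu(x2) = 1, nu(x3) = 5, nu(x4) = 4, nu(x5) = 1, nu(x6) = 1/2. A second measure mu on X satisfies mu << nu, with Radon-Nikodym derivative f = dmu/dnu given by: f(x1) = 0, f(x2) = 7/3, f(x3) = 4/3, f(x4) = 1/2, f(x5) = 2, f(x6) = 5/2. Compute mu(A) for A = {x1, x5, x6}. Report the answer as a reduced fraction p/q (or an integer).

By the defining property of the Radon-Nikodym derivative, for every measurable set A,
  mu(A) = integral_A f dnu.
Since nu is a discrete measure concentrated on the atoms of X, the integral over A reduces to the sum
  mu(A) = sum_{x in A} f(x) * nu({x}).
Computing each term:
  x1: f(x1) * nu(x1) = 0 * 1 = 0.
  x5: f(x5) * nu(x5) = 2 * 1 = 2.
  x6: f(x6) * nu(x6) = 5/2 * 1/2 = 5/4.
Summing: mu(A) = 0 + 2 + 5/4 = 13/4.

13/4


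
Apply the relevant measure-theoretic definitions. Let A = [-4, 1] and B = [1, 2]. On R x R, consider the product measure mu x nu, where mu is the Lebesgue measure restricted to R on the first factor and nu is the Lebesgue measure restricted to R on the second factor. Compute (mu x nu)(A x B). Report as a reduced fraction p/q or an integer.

For a measurable rectangle A x B, the product measure satisfies
  (mu x nu)(A x B) = mu(A) * nu(B).
  mu(A) = 5.
  nu(B) = 1.
  (mu x nu)(A x B) = 5 * 1 = 5.

5


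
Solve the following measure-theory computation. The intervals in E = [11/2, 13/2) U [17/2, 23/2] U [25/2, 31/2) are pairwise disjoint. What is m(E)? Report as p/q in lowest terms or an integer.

For pairwise disjoint intervals, m(union_i I_i) = sum_i m(I_i),
and m is invariant under swapping open/closed endpoints (single points have measure 0).
So m(E) = sum_i (b_i - a_i).
  I_1 has length 13/2 - 11/2 = 1.
  I_2 has length 23/2 - 17/2 = 3.
  I_3 has length 31/2 - 25/2 = 3.
Summing:
  m(E) = 1 + 3 + 3 = 7.

7


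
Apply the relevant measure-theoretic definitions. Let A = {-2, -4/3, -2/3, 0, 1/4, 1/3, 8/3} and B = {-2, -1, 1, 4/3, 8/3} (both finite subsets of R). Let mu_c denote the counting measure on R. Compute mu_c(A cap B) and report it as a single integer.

Counting measure on a finite set equals cardinality. mu_c(A cap B) = |A cap B| (elements appearing in both).
Enumerating the elements of A that also lie in B gives 2 element(s).
So mu_c(A cap B) = 2.

2


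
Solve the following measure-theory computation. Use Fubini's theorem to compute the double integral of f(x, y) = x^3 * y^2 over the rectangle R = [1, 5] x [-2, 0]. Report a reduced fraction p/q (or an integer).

f(x, y) is a tensor product of a function of x and a function of y, and both factors are bounded continuous (hence Lebesgue integrable) on the rectangle, so Fubini's theorem applies:
  integral_R f d(m x m) = (integral_a1^b1 x^3 dx) * (integral_a2^b2 y^2 dy).
Inner integral in x: integral_{1}^{5} x^3 dx = (5^4 - 1^4)/4
  = 156.
Inner integral in y: integral_{-2}^{0} y^2 dy = (0^3 - (-2)^3)/3
  = 8/3.
Product: (156) * (8/3) = 416.

416


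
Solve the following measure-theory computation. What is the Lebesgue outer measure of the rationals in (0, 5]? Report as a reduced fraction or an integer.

The set Q cap (0, 5] is countable (a subset of the countable set Q). Lebesgue outer measure of any countable set is 0: each singleton {q} has m*({q}) = 0, and by countable subadditivity m*(union_k {q_k}) <= sum_k m*({q_k}) = sum_k 0 = 0. The reverse inequality m*(E) >= 0 is automatic. So m*(Q cap (0, 5]) = 0.

0


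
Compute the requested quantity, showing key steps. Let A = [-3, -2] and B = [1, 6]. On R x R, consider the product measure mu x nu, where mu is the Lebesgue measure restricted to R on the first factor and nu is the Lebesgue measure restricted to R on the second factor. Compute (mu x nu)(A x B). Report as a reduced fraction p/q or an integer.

For a measurable rectangle A x B, the product measure satisfies
  (mu x nu)(A x B) = mu(A) * nu(B).
  mu(A) = 1.
  nu(B) = 5.
  (mu x nu)(A x B) = 1 * 5 = 5.

5


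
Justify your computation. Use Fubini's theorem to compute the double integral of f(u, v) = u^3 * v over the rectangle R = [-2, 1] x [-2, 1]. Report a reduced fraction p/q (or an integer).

f(u, v) is a tensor product of a function of u and a function of v, and both factors are bounded continuous (hence Lebesgue integrable) on the rectangle, so Fubini's theorem applies:
  integral_R f d(m x m) = (integral_a1^b1 u^3 du) * (integral_a2^b2 v dv).
Inner integral in u: integral_{-2}^{1} u^3 du = (1^4 - (-2)^4)/4
  = -15/4.
Inner integral in v: integral_{-2}^{1} v dv = (1^2 - (-2)^2)/2
  = -3/2.
Product: (-15/4) * (-3/2) = 45/8.

45/8


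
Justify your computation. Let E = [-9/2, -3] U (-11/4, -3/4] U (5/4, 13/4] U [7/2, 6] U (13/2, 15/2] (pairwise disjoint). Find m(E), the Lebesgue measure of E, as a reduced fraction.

For pairwise disjoint intervals, m(union_i I_i) = sum_i m(I_i),
and m is invariant under swapping open/closed endpoints (single points have measure 0).
So m(E) = sum_i (b_i - a_i).
  I_1 has length -3 - (-9/2) = 3/2.
  I_2 has length -3/4 - (-11/4) = 2.
  I_3 has length 13/4 - 5/4 = 2.
  I_4 has length 6 - 7/2 = 5/2.
  I_5 has length 15/2 - 13/2 = 1.
Summing:
  m(E) = 3/2 + 2 + 2 + 5/2 + 1 = 9.

9


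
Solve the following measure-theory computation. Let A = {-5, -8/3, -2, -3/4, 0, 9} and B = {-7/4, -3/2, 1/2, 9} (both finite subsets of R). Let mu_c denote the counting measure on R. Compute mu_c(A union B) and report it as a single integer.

Counting measure on a finite set equals cardinality. By inclusion-exclusion, |A union B| = |A| + |B| - |A cap B|.
|A| = 6, |B| = 4, |A cap B| = 1.
So mu_c(A union B) = 6 + 4 - 1 = 9.

9


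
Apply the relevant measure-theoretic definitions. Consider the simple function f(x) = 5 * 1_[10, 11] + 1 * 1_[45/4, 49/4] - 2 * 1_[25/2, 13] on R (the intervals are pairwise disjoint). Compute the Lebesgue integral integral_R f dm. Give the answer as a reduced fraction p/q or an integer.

For a simple function f = sum_i c_i * 1_{A_i} with disjoint A_i,
  integral f dm = sum_i c_i * m(A_i).
Lengths of the A_i:
  m(A_1) = 11 - 10 = 1.
  m(A_2) = 49/4 - 45/4 = 1.
  m(A_3) = 13 - 25/2 = 1/2.
Contributions c_i * m(A_i):
  (5) * (1) = 5.
  (1) * (1) = 1.
  (-2) * (1/2) = -1.
Total: 5 + 1 - 1 = 5.

5


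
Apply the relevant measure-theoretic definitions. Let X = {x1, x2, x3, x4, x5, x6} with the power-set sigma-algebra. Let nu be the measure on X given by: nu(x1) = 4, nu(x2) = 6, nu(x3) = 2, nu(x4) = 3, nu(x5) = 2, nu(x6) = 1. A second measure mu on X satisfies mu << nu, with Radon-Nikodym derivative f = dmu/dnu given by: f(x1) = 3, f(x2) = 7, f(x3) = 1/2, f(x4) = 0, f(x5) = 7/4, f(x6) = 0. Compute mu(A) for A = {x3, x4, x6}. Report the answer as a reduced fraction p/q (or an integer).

By the defining property of the Radon-Nikodym derivative, for every measurable set A,
  mu(A) = integral_A f dnu.
Since nu is a discrete measure concentrated on the atoms of X, the integral over A reduces to the sum
  mu(A) = sum_{x in A} f(x) * nu({x}).
Computing each term:
  x3: f(x3) * nu(x3) = 1/2 * 2 = 1.
  x4: f(x4) * nu(x4) = 0 * 3 = 0.
  x6: f(x6) * nu(x6) = 0 * 1 = 0.
Summing: mu(A) = 1 + 0 + 0 = 1.

1


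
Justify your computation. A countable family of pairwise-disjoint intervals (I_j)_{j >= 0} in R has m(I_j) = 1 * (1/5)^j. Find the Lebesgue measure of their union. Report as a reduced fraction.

By countable additivity of the Lebesgue measure on pairwise disjoint measurable sets,
  m(union_{j >= 0} I_j) = sum_{j >= 0} m(I_j) = sum_{j >= 0} a * r^j,
  with a = 1 and r = 1/5.
Since 0 < r = 1/5 < 1, the geometric series converges:
  sum_{j >= 0} a * r^j = a / (1 - r).
  = 1 / (1 - 1/5)
  = 1 / (4/5)
  = 5/4.

5/4


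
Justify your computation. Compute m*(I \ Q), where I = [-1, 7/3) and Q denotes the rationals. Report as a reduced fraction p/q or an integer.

The interval I = [-1, 7/3) has m(I) = 7/3 - (-1) = 10/3 (endpoints are measure-zero, so open/closed/half-open agree). Write I = (I cap Q) u (I \ Q). The rationals in I are countable, so m*(I cap Q) = 0 (cover each rational by intervals whose total length is arbitrarily small). By countable subadditivity m*(I) <= m*(I cap Q) + m*(I \ Q), hence m*(I \ Q) >= m(I) = 10/3. The reverse inequality m*(I \ Q) <= m*(I) = 10/3 is trivial since (I \ Q) is a subset of I. Therefore m*(I \ Q) = 10/3.

10/3


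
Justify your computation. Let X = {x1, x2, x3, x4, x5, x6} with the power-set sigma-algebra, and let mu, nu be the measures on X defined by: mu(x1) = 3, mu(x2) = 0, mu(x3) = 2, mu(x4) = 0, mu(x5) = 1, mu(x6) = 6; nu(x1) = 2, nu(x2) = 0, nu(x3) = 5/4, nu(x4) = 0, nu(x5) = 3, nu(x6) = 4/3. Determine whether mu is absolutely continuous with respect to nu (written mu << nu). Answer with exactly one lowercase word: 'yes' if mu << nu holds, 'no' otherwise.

mu << nu means: every nu-null measurable set is also mu-null; equivalently, for every atom x, if nu({x}) = 0 then mu({x}) = 0.
Checking each atom:
  x1: nu = 2 > 0 -> no constraint.
  x2: nu = 0, mu = 0 -> consistent with mu << nu.
  x3: nu = 5/4 > 0 -> no constraint.
  x4: nu = 0, mu = 0 -> consistent with mu << nu.
  x5: nu = 3 > 0 -> no constraint.
  x6: nu = 4/3 > 0 -> no constraint.
No atom violates the condition. Therefore mu << nu.

yes


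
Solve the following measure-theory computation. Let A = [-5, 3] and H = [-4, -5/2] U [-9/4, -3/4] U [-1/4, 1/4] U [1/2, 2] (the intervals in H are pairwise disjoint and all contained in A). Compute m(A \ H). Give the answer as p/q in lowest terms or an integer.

The ambient interval has length m(A) = 3 - (-5) = 8.
Since the holes are disjoint and sit inside A, by finite additivity
  m(H) = sum_i (b_i - a_i), and m(A \ H) = m(A) - m(H).
Computing the hole measures:
  m(H_1) = -5/2 - (-4) = 3/2.
  m(H_2) = -3/4 - (-9/4) = 3/2.
  m(H_3) = 1/4 - (-1/4) = 1/2.
  m(H_4) = 2 - 1/2 = 3/2.
Summed: m(H) = 3/2 + 3/2 + 1/2 + 3/2 = 5.
So m(A \ H) = 8 - 5 = 3.

3


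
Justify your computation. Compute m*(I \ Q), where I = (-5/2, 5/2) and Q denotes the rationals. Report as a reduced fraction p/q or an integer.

The interval I = (-5/2, 5/2) has m(I) = 5/2 - (-5/2) = 5 (endpoints are measure-zero, so open/closed/half-open agree). Write I = (I cap Q) u (I \ Q). The rationals in I are countable, so m*(I cap Q) = 0 (cover each rational by intervals whose total length is arbitrarily small). By countable subadditivity m*(I) <= m*(I cap Q) + m*(I \ Q), hence m*(I \ Q) >= m(I) = 5. The reverse inequality m*(I \ Q) <= m*(I) = 5 is trivial since (I \ Q) is a subset of I. Therefore m*(I \ Q) = 5.

5


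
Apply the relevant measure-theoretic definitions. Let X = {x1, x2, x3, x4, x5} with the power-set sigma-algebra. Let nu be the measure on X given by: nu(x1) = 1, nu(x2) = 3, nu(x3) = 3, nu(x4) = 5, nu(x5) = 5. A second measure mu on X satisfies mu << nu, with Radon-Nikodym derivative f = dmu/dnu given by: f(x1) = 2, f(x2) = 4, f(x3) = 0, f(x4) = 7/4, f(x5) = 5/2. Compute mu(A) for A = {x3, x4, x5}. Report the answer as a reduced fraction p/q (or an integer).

By the defining property of the Radon-Nikodym derivative, for every measurable set A,
  mu(A) = integral_A f dnu.
Since nu is a discrete measure concentrated on the atoms of X, the integral over A reduces to the sum
  mu(A) = sum_{x in A} f(x) * nu({x}).
Computing each term:
  x3: f(x3) * nu(x3) = 0 * 3 = 0.
  x4: f(x4) * nu(x4) = 7/4 * 5 = 35/4.
  x5: f(x5) * nu(x5) = 5/2 * 5 = 25/2.
Summing: mu(A) = 0 + 35/4 + 25/2 = 85/4.

85/4


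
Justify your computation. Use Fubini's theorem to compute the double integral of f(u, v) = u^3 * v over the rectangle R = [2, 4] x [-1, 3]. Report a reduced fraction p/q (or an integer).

f(u, v) is a tensor product of a function of u and a function of v, and both factors are bounded continuous (hence Lebesgue integrable) on the rectangle, so Fubini's theorem applies:
  integral_R f d(m x m) = (integral_a1^b1 u^3 du) * (integral_a2^b2 v dv).
Inner integral in u: integral_{2}^{4} u^3 du = (4^4 - 2^4)/4
  = 60.
Inner integral in v: integral_{-1}^{3} v dv = (3^2 - (-1)^2)/2
  = 4.
Product: (60) * (4) = 240.

240


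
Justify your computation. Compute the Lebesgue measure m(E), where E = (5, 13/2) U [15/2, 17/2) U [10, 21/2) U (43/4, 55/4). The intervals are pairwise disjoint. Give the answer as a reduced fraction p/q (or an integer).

For pairwise disjoint intervals, m(union_i I_i) = sum_i m(I_i),
and m is invariant under swapping open/closed endpoints (single points have measure 0).
So m(E) = sum_i (b_i - a_i).
  I_1 has length 13/2 - 5 = 3/2.
  I_2 has length 17/2 - 15/2 = 1.
  I_3 has length 21/2 - 10 = 1/2.
  I_4 has length 55/4 - 43/4 = 3.
Summing:
  m(E) = 3/2 + 1 + 1/2 + 3 = 6.

6


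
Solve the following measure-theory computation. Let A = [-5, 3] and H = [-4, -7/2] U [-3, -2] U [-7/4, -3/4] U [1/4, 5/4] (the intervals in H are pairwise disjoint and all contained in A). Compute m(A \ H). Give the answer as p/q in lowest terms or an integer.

The ambient interval has length m(A) = 3 - (-5) = 8.
Since the holes are disjoint and sit inside A, by finite additivity
  m(H) = sum_i (b_i - a_i), and m(A \ H) = m(A) - m(H).
Computing the hole measures:
  m(H_1) = -7/2 - (-4) = 1/2.
  m(H_2) = -2 - (-3) = 1.
  m(H_3) = -3/4 - (-7/4) = 1.
  m(H_4) = 5/4 - 1/4 = 1.
Summed: m(H) = 1/2 + 1 + 1 + 1 = 7/2.
So m(A \ H) = 8 - 7/2 = 9/2.

9/2


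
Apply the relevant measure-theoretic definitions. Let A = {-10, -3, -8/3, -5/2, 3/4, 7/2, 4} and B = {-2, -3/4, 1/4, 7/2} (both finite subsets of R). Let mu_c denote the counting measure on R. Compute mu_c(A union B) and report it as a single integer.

Counting measure on a finite set equals cardinality. By inclusion-exclusion, |A union B| = |A| + |B| - |A cap B|.
|A| = 7, |B| = 4, |A cap B| = 1.
So mu_c(A union B) = 7 + 4 - 1 = 10.

10


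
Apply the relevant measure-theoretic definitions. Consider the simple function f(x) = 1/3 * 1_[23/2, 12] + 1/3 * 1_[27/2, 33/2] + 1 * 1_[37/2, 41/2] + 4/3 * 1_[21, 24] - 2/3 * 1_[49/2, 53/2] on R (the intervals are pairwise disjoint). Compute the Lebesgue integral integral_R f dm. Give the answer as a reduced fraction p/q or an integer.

For a simple function f = sum_i c_i * 1_{A_i} with disjoint A_i,
  integral f dm = sum_i c_i * m(A_i).
Lengths of the A_i:
  m(A_1) = 12 - 23/2 = 1/2.
  m(A_2) = 33/2 - 27/2 = 3.
  m(A_3) = 41/2 - 37/2 = 2.
  m(A_4) = 24 - 21 = 3.
  m(A_5) = 53/2 - 49/2 = 2.
Contributions c_i * m(A_i):
  (1/3) * (1/2) = 1/6.
  (1/3) * (3) = 1.
  (1) * (2) = 2.
  (4/3) * (3) = 4.
  (-2/3) * (2) = -4/3.
Total: 1/6 + 1 + 2 + 4 - 4/3 = 35/6.

35/6


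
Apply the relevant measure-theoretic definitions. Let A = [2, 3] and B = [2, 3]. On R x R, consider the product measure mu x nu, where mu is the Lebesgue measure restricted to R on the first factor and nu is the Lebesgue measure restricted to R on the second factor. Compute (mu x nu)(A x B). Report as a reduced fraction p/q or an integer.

For a measurable rectangle A x B, the product measure satisfies
  (mu x nu)(A x B) = mu(A) * nu(B).
  mu(A) = 1.
  nu(B) = 1.
  (mu x nu)(A x B) = 1 * 1 = 1.

1


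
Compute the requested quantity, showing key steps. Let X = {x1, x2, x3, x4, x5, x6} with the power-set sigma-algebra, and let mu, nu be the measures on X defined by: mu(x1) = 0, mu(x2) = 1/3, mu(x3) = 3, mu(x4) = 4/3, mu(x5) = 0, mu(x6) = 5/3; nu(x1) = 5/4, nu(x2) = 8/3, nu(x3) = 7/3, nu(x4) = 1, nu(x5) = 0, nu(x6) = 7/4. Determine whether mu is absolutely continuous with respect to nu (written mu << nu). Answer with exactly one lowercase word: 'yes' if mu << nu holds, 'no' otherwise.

mu << nu means: every nu-null measurable set is also mu-null; equivalently, for every atom x, if nu({x}) = 0 then mu({x}) = 0.
Checking each atom:
  x1: nu = 5/4 > 0 -> no constraint.
  x2: nu = 8/3 > 0 -> no constraint.
  x3: nu = 7/3 > 0 -> no constraint.
  x4: nu = 1 > 0 -> no constraint.
  x5: nu = 0, mu = 0 -> consistent with mu << nu.
  x6: nu = 7/4 > 0 -> no constraint.
No atom violates the condition. Therefore mu << nu.

yes


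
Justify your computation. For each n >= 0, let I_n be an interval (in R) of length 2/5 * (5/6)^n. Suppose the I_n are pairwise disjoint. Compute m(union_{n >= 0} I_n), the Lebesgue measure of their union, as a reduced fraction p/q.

By countable additivity of the Lebesgue measure on pairwise disjoint measurable sets,
  m(union_{n >= 0} I_n) = sum_{n >= 0} m(I_n) = sum_{n >= 0} a * r^n,
  with a = 2/5 and r = 5/6.
Since 0 < r = 5/6 < 1, the geometric series converges:
  sum_{n >= 0} a * r^n = a / (1 - r).
  = 2/5 / (1 - 5/6)
  = 2/5 / (1/6)
  = 12/5.

12/5


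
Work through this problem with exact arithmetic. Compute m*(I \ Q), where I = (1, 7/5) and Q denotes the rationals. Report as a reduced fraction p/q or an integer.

The interval I = (1, 7/5) has m(I) = 7/5 - 1 = 2/5 (endpoints are measure-zero, so open/closed/half-open agree). Write I = (I cap Q) u (I \ Q). The rationals in I are countable, so m*(I cap Q) = 0 (cover each rational by intervals whose total length is arbitrarily small). By countable subadditivity m*(I) <= m*(I cap Q) + m*(I \ Q), hence m*(I \ Q) >= m(I) = 2/5. The reverse inequality m*(I \ Q) <= m*(I) = 2/5 is trivial since (I \ Q) is a subset of I. Therefore m*(I \ Q) = 2/5.

2/5


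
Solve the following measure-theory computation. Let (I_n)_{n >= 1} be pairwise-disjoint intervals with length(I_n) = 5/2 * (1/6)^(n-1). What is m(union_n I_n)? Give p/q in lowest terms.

By countable additivity of the Lebesgue measure on pairwise disjoint measurable sets,
  m(union_{n >= 1} I_n) = sum_{n >= 1} m(I_n) = sum_{n >= 1} a * r^(n-1),
  with a = 5/2 and r = 1/6.
Since 0 < r = 1/6 < 1, the geometric series converges:
  sum_{n >= 1} a * r^(n-1) = a / (1 - r).
  = 5/2 / (1 - 1/6)
  = 5/2 / (5/6)
  = 3.

3


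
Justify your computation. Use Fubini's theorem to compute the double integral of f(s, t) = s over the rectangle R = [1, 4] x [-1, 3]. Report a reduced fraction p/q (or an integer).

f(s, t) is a tensor product of a function of s and a function of t, and both factors are bounded continuous (hence Lebesgue integrable) on the rectangle, so Fubini's theorem applies:
  integral_R f d(m x m) = (integral_a1^b1 s ds) * (integral_a2^b2 1 dt).
Inner integral in s: integral_{1}^{4} s ds = (4^2 - 1^2)/2
  = 15/2.
Inner integral in t: integral_{-1}^{3} 1 dt = (3^1 - (-1)^1)/1
  = 4.
Product: (15/2) * (4) = 30.

30


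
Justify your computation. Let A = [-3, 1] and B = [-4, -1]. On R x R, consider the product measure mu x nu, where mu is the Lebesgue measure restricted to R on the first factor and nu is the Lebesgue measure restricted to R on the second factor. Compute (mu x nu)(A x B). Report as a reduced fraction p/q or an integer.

For a measurable rectangle A x B, the product measure satisfies
  (mu x nu)(A x B) = mu(A) * nu(B).
  mu(A) = 4.
  nu(B) = 3.
  (mu x nu)(A x B) = 4 * 3 = 12.

12


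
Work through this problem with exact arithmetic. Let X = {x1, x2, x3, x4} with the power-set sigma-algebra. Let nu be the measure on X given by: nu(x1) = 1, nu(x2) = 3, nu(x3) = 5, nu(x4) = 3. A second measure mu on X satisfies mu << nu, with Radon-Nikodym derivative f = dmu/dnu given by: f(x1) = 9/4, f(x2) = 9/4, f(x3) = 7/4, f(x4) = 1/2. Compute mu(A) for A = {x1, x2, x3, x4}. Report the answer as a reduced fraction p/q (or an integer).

By the defining property of the Radon-Nikodym derivative, for every measurable set A,
  mu(A) = integral_A f dnu.
Since nu is a discrete measure concentrated on the atoms of X, the integral over A reduces to the sum
  mu(A) = sum_{x in A} f(x) * nu({x}).
Computing each term:
  x1: f(x1) * nu(x1) = 9/4 * 1 = 9/4.
  x2: f(x2) * nu(x2) = 9/4 * 3 = 27/4.
  x3: f(x3) * nu(x3) = 7/4 * 5 = 35/4.
  x4: f(x4) * nu(x4) = 1/2 * 3 = 3/2.
Summing: mu(A) = 9/4 + 27/4 + 35/4 + 3/2 = 77/4.

77/4


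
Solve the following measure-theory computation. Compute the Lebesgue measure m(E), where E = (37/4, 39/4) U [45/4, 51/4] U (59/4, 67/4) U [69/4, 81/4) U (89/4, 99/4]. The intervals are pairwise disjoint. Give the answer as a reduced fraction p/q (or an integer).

For pairwise disjoint intervals, m(union_i I_i) = sum_i m(I_i),
and m is invariant under swapping open/closed endpoints (single points have measure 0).
So m(E) = sum_i (b_i - a_i).
  I_1 has length 39/4 - 37/4 = 1/2.
  I_2 has length 51/4 - 45/4 = 3/2.
  I_3 has length 67/4 - 59/4 = 2.
  I_4 has length 81/4 - 69/4 = 3.
  I_5 has length 99/4 - 89/4 = 5/2.
Summing:
  m(E) = 1/2 + 3/2 + 2 + 3 + 5/2 = 19/2.

19/2


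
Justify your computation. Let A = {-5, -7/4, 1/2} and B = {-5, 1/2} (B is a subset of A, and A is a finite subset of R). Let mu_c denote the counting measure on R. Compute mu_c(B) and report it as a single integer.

Counting measure assigns mu_c(E) = |E| (number of elements) when E is finite.
B has 2 element(s), so mu_c(B) = 2.

2


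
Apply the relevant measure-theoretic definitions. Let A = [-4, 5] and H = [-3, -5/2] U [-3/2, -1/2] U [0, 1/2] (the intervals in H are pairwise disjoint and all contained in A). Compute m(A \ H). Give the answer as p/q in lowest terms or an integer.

The ambient interval has length m(A) = 5 - (-4) = 9.
Since the holes are disjoint and sit inside A, by finite additivity
  m(H) = sum_i (b_i - a_i), and m(A \ H) = m(A) - m(H).
Computing the hole measures:
  m(H_1) = -5/2 - (-3) = 1/2.
  m(H_2) = -1/2 - (-3/2) = 1.
  m(H_3) = 1/2 - 0 = 1/2.
Summed: m(H) = 1/2 + 1 + 1/2 = 2.
So m(A \ H) = 9 - 2 = 7.

7


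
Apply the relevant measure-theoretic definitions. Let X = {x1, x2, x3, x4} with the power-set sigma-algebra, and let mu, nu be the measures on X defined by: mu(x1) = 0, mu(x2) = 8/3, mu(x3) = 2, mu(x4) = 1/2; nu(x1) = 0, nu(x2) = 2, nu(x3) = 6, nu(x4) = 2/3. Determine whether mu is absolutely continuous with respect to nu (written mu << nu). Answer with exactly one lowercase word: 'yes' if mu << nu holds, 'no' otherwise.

mu << nu means: every nu-null measurable set is also mu-null; equivalently, for every atom x, if nu({x}) = 0 then mu({x}) = 0.
Checking each atom:
  x1: nu = 0, mu = 0 -> consistent with mu << nu.
  x2: nu = 2 > 0 -> no constraint.
  x3: nu = 6 > 0 -> no constraint.
  x4: nu = 2/3 > 0 -> no constraint.
No atom violates the condition. Therefore mu << nu.

yes


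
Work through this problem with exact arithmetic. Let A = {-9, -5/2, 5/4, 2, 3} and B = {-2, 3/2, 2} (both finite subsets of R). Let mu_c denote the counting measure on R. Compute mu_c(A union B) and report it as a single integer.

Counting measure on a finite set equals cardinality. By inclusion-exclusion, |A union B| = |A| + |B| - |A cap B|.
|A| = 5, |B| = 3, |A cap B| = 1.
So mu_c(A union B) = 5 + 3 - 1 = 7.

7


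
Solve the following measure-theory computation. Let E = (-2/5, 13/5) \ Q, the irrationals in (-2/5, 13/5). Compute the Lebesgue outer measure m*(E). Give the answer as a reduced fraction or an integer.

The interval I = (-2/5, 13/5) has m(I) = 13/5 - (-2/5) = 3 (endpoints are measure-zero, so open/closed/half-open agree). Write I = (I cap Q) u (I \ Q). The rationals in I are countable, so m*(I cap Q) = 0 (cover each rational by intervals whose total length is arbitrarily small). By countable subadditivity m*(I) <= m*(I cap Q) + m*(I \ Q), hence m*(I \ Q) >= m(I) = 3. The reverse inequality m*(I \ Q) <= m*(I) = 3 is trivial since (I \ Q) is a subset of I. Therefore m*(I \ Q) = 3.

3
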